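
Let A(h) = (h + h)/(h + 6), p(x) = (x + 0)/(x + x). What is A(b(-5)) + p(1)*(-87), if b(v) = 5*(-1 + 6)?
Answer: -2597/62 ≈ -41.887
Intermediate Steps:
b(v) = 25 (b(v) = 5*5 = 25)
p(x) = ½ (p(x) = x/((2*x)) = x*(1/(2*x)) = ½)
A(h) = 2*h/(6 + h) (A(h) = (2*h)/(6 + h) = 2*h/(6 + h))
A(b(-5)) + p(1)*(-87) = 2*25/(6 + 25) + (½)*(-87) = 2*25/31 - 87/2 = 2*25*(1/31) - 87/2 = 50/31 - 87/2 = -2597/62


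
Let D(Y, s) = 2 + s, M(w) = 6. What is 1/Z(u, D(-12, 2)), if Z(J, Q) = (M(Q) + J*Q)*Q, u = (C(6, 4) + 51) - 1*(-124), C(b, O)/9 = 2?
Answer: 1/3112 ≈ 0.00032134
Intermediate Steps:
C(b, O) = 18 (C(b, O) = 9*2 = 18)
u = 193 (u = (18 + 51) - 1*(-124) = 69 + 124 = 193)
Z(J, Q) = Q*(6 + J*Q) (Z(J, Q) = (6 + J*Q)*Q = Q*(6 + J*Q))
1/Z(u, D(-12, 2)) = 1/((2 + 2)*(6 + 193*(2 + 2))) = 1/(4*(6 + 193*4)) = 1/(4*(6 + 772)) = 1/(4*778) = 1/3112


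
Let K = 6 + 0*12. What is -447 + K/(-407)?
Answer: -181935/407 ≈ -447.01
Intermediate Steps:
K = 6 (K = 6 + 0 = 6)
-447 + K/(-407) = -447 + 6/(-407) = -447 - 1/407*6 = -447 - 6/407 = -181935/407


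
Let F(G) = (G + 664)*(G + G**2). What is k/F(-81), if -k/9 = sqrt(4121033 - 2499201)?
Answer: -sqrt(405458)/209880 ≈ -0.0030339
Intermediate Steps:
k = -18*sqrt(405458) (k = -9*sqrt(4121033 - 2499201) = -18*sqrt(405458) ≈ -11462.)
F(G) = (664 + G)*(G + G**2)
k/F(-81) = (-18*sqrt(405458))/((-81*(664 + (-81)**2 + 665*(-81)))) = (-18*sqrt(405458))/((-81*(664 + 6561 - 53865))) = (-18*sqrt(405458))/((-81*(-46640))) = -18*sqrt(405458)/3777840 = -18*sqrt(405458)*(1/3777840) = -sqrt(405458)/209880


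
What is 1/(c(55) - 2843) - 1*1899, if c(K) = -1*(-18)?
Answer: -5364676/2825 ≈ -1899.0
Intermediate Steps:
c(K) = 18
1/(c(55) - 2843) - 1*1899 = 1/(18 - 2843) - 1*1899 = 1/(-2825) - 1899 = -1/2825 - 1899 = -5364676/2825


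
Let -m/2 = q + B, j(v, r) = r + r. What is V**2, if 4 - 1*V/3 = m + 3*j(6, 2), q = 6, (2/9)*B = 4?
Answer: 14400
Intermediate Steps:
B = 18 (B = (9/2)*4 = 18)
j(v, r) = 2*r
m = -48 (m = -2*(6 + 18) = -2*24 = -48)
V = 120 (V = 12 - 3*(-48 + 3*(2*2)) = 12 - 3*(-48 + 3*4) = 12 - 3*(-48 + 12) = 12 - 3*(-36) = 12 + 108 = 120)
V**2 = 120**2 = 14400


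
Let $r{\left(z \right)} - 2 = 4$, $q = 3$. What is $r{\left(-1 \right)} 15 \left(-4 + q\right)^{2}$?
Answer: $90$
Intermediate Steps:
$r{\left(z \right)} = 6$ ($r{\left(z \right)} = 2 + 4 = 6$)
$r{\left(-1 \right)} 15 \left(-4 + q\right)^{2} = 6 \cdot 15 \left(-4 + 3\right)^{2} = 90 \left(-1\right)^{2} = 90 \cdot 1 = 90$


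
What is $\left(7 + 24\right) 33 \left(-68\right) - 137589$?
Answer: $-207153$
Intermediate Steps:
$\left(7 + 24\right) 33 \left(-68\right) - 137589 = 31 \cdot 33 \left(-68\right) - 137589 = 1023 \left(-68\right) - 137589 = -69564 - 137589 = -207153$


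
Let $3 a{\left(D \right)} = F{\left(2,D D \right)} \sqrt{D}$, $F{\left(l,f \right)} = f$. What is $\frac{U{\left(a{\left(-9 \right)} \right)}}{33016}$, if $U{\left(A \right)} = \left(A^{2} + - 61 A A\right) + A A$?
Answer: $\frac{387099}{33016} \approx 11.725$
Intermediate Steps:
$a{\left(D \right)} = \frac{D^{\frac{5}{2}}}{3}$ ($a{\left(D \right)} = \frac{D D \sqrt{D}}{3} = \frac{D^{2} \sqrt{D}}{3} = \frac{D^{\frac{5}{2}}}{3}$)
$U{\left(A \right)} = - 59 A^{2}$ ($U{\left(A \right)} = \left(A^{2} - 61 A^{2}\right) + A^{2} = - 60 A^{2} + A^{2} = - 59 A^{2}$)
$\frac{U{\left(a{\left(-9 \right)} \right)}}{33016} = \frac{\left(-59\right) \left(\frac{\left(-9\right)^{\frac{5}{2}}}{3}\right)^{2}}{33016} = - 59 \left(\frac{243 i}{3}\right)^{2} \cdot \frac{1}{33016} = - 59 \left(81 i\right)^{2} \cdot \frac{1}{33016} = \left(-59\right) \left(-6561\right) \frac{1}{33016} = 387099 \cdot \frac{1}{33016} = \frac{387099}{33016}$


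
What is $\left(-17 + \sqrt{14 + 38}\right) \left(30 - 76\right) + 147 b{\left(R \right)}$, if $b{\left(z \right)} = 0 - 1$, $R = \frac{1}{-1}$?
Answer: $635 - 92 \sqrt{13} \approx 303.29$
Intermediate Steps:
$R = -1$
$b{\left(z \right)} = -1$
$\left(-17 + \sqrt{14 + 38}\right) \left(30 - 76\right) + 147 b{\left(R \right)} = \left(-17 + \sqrt{14 + 38}\right) \left(30 - 76\right) + 147 \left(-1\right) = \left(-17 + \sqrt{52}\right) \left(-46\right) - 147 = \left(-17 + 2 \sqrt{13}\right) \left(-46\right) - 147 = \left(782 - 92 \sqrt{13}\right) - 147 = 635 - 92 \sqrt{13}$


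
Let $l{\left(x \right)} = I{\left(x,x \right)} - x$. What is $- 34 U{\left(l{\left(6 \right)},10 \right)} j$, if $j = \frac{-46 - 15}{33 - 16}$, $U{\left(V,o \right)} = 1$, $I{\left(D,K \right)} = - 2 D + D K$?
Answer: $122$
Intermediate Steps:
$l{\left(x \right)} = - x + x \left(-2 + x\right)$ ($l{\left(x \right)} = x \left(-2 + x\right) - x = - x + x \left(-2 + x\right)$)
$j = - \frac{61}{17} \approx -3.5882$
$- 34 U{\left(l{\left(6 \right)},10 \right)} j = \left(-34\right) 1 \left(- \frac{61}{17}\right) = \left(-34\right) \left(- \frac{61}{17}\right) = 122$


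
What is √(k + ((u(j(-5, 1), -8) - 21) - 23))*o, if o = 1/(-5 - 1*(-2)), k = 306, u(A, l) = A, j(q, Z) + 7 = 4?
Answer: -√259/3 ≈ -5.3645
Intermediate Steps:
j(q, Z) = -3 (j(q, Z) = -7 + 4 = -3)
o = -⅓ (o = 1/(-5 + 2) = 1/(-3) = -⅓ ≈ -0.33333)
√(k + ((u(j(-5, 1), -8) - 21) - 23))*o = √(306 + ((-3 - 21) - 23))*(-⅓) = √(306 + (-24 - 23))*(-⅓) = √(306 - 47)*(-⅓) = √259*(-⅓) = -√259/3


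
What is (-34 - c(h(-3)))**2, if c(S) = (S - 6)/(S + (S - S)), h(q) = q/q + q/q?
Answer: 1024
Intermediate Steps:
h(q) = 2 (h(q) = 1 + 1 = 2)
c(S) = (-6 + S)/S (c(S) = (-6 + S)/(S + 0) = (-6 + S)/S)
(-34 - c(h(-3)))**2 = (-34 - (-6 + 2)/2)**2 = (-34 - (-4)/2)**2 = (-34 - 1*(-2))**2 = (-34 + 2)**2 = (-32)**2 = 1024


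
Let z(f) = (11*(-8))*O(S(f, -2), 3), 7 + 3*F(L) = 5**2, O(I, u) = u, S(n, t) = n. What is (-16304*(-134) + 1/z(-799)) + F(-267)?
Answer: 576771887/264 ≈ 2.1847e+6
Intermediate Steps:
F(L) = 6 (F(L) = -7/3 + (1/3)*5**2 = -7/3 + (1/3)*25 = -7/3 + 25/3 = 6)
z(f) = -264 (z(f) = (11*(-8))*3 = -88*3 = -264)
(-16304*(-134) + 1/z(-799)) + F(-267) = (-16304*(-134) + 1/(-264)) + 6 = (2184736 - 1/264) + 6 = 576770303/264 + 6 = 576771887/264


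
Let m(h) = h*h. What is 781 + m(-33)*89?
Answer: 97702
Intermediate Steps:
m(h) = h**2
781 + m(-33)*89 = 781 + (-33)**2*89 = 781 + 1089*89 = 781 + 96921 = 97702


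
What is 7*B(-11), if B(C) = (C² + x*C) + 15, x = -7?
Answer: 1491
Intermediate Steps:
B(C) = 15 + C² - 7*C (B(C) = (C² - 7*C) + 15 = 15 + C² - 7*C)
7*B(-11) = 7*(15 + (-11)² - 7*(-11)) = 7*(15 + 121 + 77) = 7*213 = 1491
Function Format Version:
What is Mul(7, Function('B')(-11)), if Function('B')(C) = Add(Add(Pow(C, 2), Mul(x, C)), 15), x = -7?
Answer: 1491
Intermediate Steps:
Function('B')(C) = Add(15, Pow(C, 2), Mul(-7, C)) (Function('B')(C) = Add(Add(Pow(C, 2), Mul(-7, C)), 15) = Add(15, Pow(C, 2), Mul(-7, C)))
Mul(7, Function('B')(-11)) = Mul(7, Add(15, Pow(-11, 2), Mul(-7, -11))) = Mul(7, Add(15, 121, 77)) = Mul(7, 213) = 1491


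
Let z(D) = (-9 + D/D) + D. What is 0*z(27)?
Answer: 0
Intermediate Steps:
z(D) = -8 + D (z(D) = (-9 + 1) + D = -8 + D)
0*z(27) = 0*(-8 + 27) = 0*19 = 0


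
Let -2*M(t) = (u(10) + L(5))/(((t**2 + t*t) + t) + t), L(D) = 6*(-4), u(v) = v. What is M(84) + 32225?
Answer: 65739001/2040 ≈ 32225.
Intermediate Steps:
L(D) = -24
M(t) = 7/(2*t + 2*t**2) (M(t) = -(10 - 24)/(2*(((t**2 + t*t) + t) + t)) = -(-7)/(((t**2 + t**2) + t) + t) = -(-7)/((2*t**2 + t) + t) = -(-7)/((t + 2*t**2) + t) = -(-7)/(2*t + 2*t**2) = 7/(2*t + 2*t**2))
M(84) + 32225 = (7/2)/(84*(1 + 84)) + 32225 = (7/2)*(1/84)/85 + 32225 = (7/2)*(1/84)*(1/85) + 32225 = 1/2040 + 32225 = 65739001/2040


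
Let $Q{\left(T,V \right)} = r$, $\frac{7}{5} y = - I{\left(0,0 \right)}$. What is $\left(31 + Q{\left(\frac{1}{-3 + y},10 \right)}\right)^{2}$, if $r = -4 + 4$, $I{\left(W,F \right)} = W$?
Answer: $961$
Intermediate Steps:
$y = 0$ ($y = \frac{5 \left(\left(-1\right) 0\right)}{7} = \frac{5}{7} \cdot 0 = 0$)
$r = 0$
$Q{\left(T,V \right)} = 0$
$\left(31 + Q{\left(\frac{1}{-3 + y},10 \right)}\right)^{2} = \left(31 + 0\right)^{2} = 31^{2} = 961$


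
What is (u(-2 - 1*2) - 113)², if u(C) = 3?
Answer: 12100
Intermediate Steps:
(u(-2 - 1*2) - 113)² = (3 - 113)² = (-110)² = 12100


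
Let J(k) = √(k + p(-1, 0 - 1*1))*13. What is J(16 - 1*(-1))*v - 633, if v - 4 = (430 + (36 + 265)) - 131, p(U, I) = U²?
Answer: -633 + 23556*√2 ≈ 32680.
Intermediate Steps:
J(k) = 13*√(1 + k) (J(k) = √(k + (-1)²)*13 = √(k + 1)*13 = √(1 + k)*13 = 13*√(1 + k))
v = 604 (v = 4 + ((430 + (36 + 265)) - 131) = 4 + ((430 + 301) - 131) = 4 + (731 - 131) = 4 + 600 = 604)
J(16 - 1*(-1))*v - 633 = (13*√(1 + (16 - 1*(-1))))*604 - 633 = (13*√(1 + (16 + 1)))*604 - 633 = (13*√(1 + 17))*604 - 633 = (13*√18)*604 - 633 = (13*(3*√2))*604 - 633 = (39*√2)*604 - 633 = 23556*√2 - 633 = -633 + 23556*√2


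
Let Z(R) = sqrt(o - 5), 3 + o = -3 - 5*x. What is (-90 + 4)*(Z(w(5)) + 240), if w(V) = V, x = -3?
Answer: -20812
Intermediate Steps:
o = 9 (o = -3 + (-3 - 5*(-3)) = -3 + (-3 + 15) = -3 + 12 = 9)
Z(R) = 2 (Z(R) = sqrt(9 - 5) = sqrt(4) = 2)
(-90 + 4)*(Z(w(5)) + 240) = (-90 + 4)*(2 + 240) = -86*242 = -20812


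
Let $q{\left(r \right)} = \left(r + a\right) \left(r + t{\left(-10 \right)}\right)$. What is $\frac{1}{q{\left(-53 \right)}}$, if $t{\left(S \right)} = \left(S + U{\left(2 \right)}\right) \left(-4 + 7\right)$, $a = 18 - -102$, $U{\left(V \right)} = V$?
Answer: $- \frac{1}{5159} \approx -0.00019384$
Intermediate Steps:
$a = 120$ ($a = 18 + 102 = 120$)
$t{\left(S \right)} = 6 + 3 S$ ($t{\left(S \right)} = \left(S + 2\right) \left(-4 + 7\right) = \left(2 + S\right) 3 = 6 + 3 S$)
$q{\left(r \right)} = \left(-24 + r\right) \left(120 + r\right)$ ($q{\left(r \right)} = \left(r + 120\right) \left(r + \left(6 + 3 \left(-10\right)\right)\right) = \left(120 + r\right) \left(r + \left(6 - 30\right)\right) = \left(120 + r\right) \left(r - 24\right) = \left(120 + r\right) \left(-24 + r\right) = \left(-24 + r\right) \left(120 + r\right)$)
$\frac{1}{q{\left(-53 \right)}} = \frac{1}{-2880 + \left(-53\right)^{2} + 96 \left(-53\right)} = \frac{1}{-2880 + 2809 - 5088} = \frac{1}{-5159} = - \frac{1}{5159}$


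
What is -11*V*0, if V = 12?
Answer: 0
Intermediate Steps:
-11*V*0 = -11*12*0 = -132*0 = 0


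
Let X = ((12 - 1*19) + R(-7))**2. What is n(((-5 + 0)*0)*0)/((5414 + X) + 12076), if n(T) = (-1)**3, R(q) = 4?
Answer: -1/17499 ≈ -5.7146e-5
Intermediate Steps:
X = 9 (X = ((12 - 1*19) + 4)**2 = ((12 - 19) + 4)**2 = (-7 + 4)**2 = (-3)**2 = 9)
n(T) = -1
n(((-5 + 0)*0)*0)/((5414 + X) + 12076) = -1/((5414 + 9) + 12076) = -1/(5423 + 12076) = -1/17499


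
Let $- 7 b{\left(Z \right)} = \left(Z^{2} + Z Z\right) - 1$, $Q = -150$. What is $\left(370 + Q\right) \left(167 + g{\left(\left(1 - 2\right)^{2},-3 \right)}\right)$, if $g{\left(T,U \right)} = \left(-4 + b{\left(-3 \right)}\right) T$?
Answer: $\frac{247280}{7} \approx 35326.0$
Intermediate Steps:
$b{\left(Z \right)} = \frac{1}{7} - \frac{2 Z^{2}}{7}$ ($b{\left(Z \right)} = - \frac{\left(Z^{2} + Z Z\right) - 1}{7} = - \frac{\left(Z^{2} + Z^{2}\right) - 1}{7} = - \frac{2 Z^{2} - 1}{7} = - \frac{-1 + 2 Z^{2}}{7} = \frac{1}{7} - \frac{2 Z^{2}}{7}$)
$g{\left(T,U \right)} = - \frac{45 T}{7}$ ($g{\left(T,U \right)} = \left(-4 + \left(\frac{1}{7} - \frac{2 \left(-3\right)^{2}}{7}\right)\right) T = \left(-4 + \left(\frac{1}{7} - \frac{18}{7}\right)\right) T = \left(-4 - \frac{17}{7}\right) T = - \frac{45 T}{7}$)
$\left(370 + Q\right) \left(167 + g{\left(\left(1 - 2\right)^{2},-3 \right)}\right) = \left(370 - 150\right) \left(167 - \frac{45 \left(1 - 2\right)^{2}}{7}\right) = 220 \left(167 - \frac{45 \left(-1\right)^{2}}{7}\right) = 220 \left(167 - \frac{45}{7}\right) = 220 \cdot \frac{1124}{7} = \frac{247280}{7}$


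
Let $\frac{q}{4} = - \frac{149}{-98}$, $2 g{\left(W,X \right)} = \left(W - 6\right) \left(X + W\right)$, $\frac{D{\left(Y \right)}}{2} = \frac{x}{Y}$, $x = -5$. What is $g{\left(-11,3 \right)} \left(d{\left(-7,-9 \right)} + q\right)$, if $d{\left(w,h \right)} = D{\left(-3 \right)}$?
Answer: $\frac{94112}{147} \approx 640.22$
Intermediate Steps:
$D{\left(Y \right)} = - \frac{10}{Y}$ ($D{\left(Y \right)} = 2 \left(- \frac{5}{Y}\right) = - \frac{10}{Y}$)
$d{\left(w,h \right)} = \frac{10}{3}$ ($d{\left(w,h \right)} = - \frac{10}{-3} = \left(-10\right) \left(- \frac{1}{3}\right) = \frac{10}{3}$)
$g{\left(W,X \right)} = \frac{\left(-6 + W\right) \left(W + X\right)}{2}$ ($g{\left(W,X \right)} = \frac{\left(W - 6\right) \left(X + W\right)}{2} = \frac{\left(-6 + W\right) \left(W + X\right)}{2}$)
$q = \frac{298}{49}$ ($q = 4 \left(- \frac{149}{-98}\right) = 4 \left(\left(-149\right) \left(- \frac{1}{98}\right)\right) = 4 \cdot \frac{149}{98} = \frac{298}{49} \approx 6.0816$)
$g{\left(-11,3 \right)} \left(d{\left(-7,-9 \right)} + q\right) = \left(\frac{\left(-11\right)^{2}}{2} - -33 - 9 + \frac{1}{2} \left(-11\right) 3\right) \left(\frac{10}{3} + \frac{298}{49}\right) = \left(\frac{1}{2} \cdot 121 + 33 - 9 - \frac{33}{2}\right) \frac{1384}{147} = \left(\frac{121}{2} + 33 - 9 - \frac{33}{2}\right) \frac{1384}{147} = 68 \cdot \frac{1384}{147} = \frac{94112}{147}$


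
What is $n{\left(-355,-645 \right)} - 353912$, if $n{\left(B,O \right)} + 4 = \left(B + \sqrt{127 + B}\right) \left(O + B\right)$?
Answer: $1084 - 2000 i \sqrt{57} \approx 1084.0 - 15100.0 i$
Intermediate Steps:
$n{\left(B,O \right)} = -4 + \left(B + O\right) \left(B + \sqrt{127 + B}\right)$ ($n{\left(B,O \right)} = -4 + \left(B + \sqrt{127 + B}\right) \left(O + B\right) = -4 + \left(B + \sqrt{127 + B}\right) \left(B + O\right) = -4 + \left(B + O\right) \left(B + \sqrt{127 + B}\right)$)
$n{\left(-355,-645 \right)} - 353912 = \left(-4 + \left(-355\right)^{2} - -228975 - 355 \sqrt{127 - 355} - 645 \sqrt{127 - 355}\right) - 353912 = \left(-4 + 126025 + 228975 - 355 \sqrt{-228} - 645 \sqrt{-228}\right) - 353912 = \left(-4 + 126025 + 228975 - 355 \cdot 2 i \sqrt{57} - 645 \cdot 2 i \sqrt{57}\right) - 353912 = \left(-4 + 126025 + 228975 - 710 i \sqrt{57} - 1290 i \sqrt{57}\right) - 353912 = \left(354996 - 2000 i \sqrt{57}\right) - 353912 = 1084 - 2000 i \sqrt{57}$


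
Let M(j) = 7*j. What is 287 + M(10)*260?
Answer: 18487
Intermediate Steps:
287 + M(10)*260 = 287 + (7*10)*260 = 287 + 70*260 = 287 + 18200 = 18487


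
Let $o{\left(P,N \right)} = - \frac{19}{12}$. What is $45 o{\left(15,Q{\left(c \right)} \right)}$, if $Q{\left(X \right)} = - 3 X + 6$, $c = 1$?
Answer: $- \frac{285}{4} \approx -71.25$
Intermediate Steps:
$Q{\left(X \right)} = 6 - 3 X$
$o{\left(P,N \right)} = - \frac{19}{12}$ ($o{\left(P,N \right)} = \left(-19\right) \frac{1}{12} = - \frac{19}{12}$)
$45 o{\left(15,Q{\left(c \right)} \right)} = 45 \left(- \frac{19}{12}\right) = - \frac{285}{4}$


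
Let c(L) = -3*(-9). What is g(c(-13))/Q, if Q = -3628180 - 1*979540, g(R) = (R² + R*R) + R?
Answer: -297/921544 ≈ -0.00032229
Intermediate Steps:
c(L) = 27
g(R) = R + 2*R² (g(R) = (R² + R²) + R = 2*R² + R = R + 2*R²)
Q = -4607720 (Q = -3628180 - 979540 = -4607720)
g(c(-13))/Q = (27*(1 + 2*27))/(-4607720) = (27*(1 + 54))*(-1/4607720) = (27*55)*(-1/4607720) = 1485*(-1/4607720) = -297/921544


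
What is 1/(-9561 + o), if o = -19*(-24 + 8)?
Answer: -1/9257 ≈ -0.00010803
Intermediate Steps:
o = 304 (o = -19*(-16) = 304)
1/(-9561 + o) = 1/(-9561 + 304) = 1/(-9257) = -1/9257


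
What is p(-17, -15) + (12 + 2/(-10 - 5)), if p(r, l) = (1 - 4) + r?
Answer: -122/15 ≈ -8.1333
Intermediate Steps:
p(r, l) = -3 + r
p(-17, -15) + (12 + 2/(-10 - 5)) = (-3 - 17) + (12 + 2/(-10 - 5)) = -20 + (12 + 2/(-15)) = -20 + (12 + 2*(-1/15)) = -20 + (12 - 2/15) = -20 + 178/15 = -122/15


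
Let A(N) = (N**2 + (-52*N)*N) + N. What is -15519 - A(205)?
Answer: 2127551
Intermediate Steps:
A(N) = N - 51*N**2 (A(N) = (N**2 - 52*N**2) + N = -51*N**2 + N = N - 51*N**2)
-15519 - A(205) = -15519 - 205*(1 - 51*205) = -15519 - 205*(1 - 10455) = -15519 - 205*(-10454) = -15519 - 1*(-2143070) = -15519 + 2143070 = 2127551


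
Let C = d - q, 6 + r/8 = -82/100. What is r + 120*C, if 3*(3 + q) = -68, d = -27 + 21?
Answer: 57636/25 ≈ 2305.4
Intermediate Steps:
d = -6
q = -77/3 (q = -3 + (⅓)*(-68) = -3 - 68/3 = -77/3 ≈ -25.667)
r = -1364/25 (r = -48 + 8*(-82/100) = -48 + 8*(-82*1/100) = -48 + 8*(-41/50) = -48 - 164/25 = -1364/25 ≈ -54.560)
C = 59/3 (C = -6 - 1*(-77/3) = -6 + 77/3 = 59/3 ≈ 19.667)
r + 120*C = -1364/25 + 120*(59/3) = -1364/25 + 2360 = 57636/25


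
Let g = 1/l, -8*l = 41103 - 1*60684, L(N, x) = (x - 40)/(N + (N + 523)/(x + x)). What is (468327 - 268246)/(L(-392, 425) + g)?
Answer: -39542214713673/194097506 ≈ -2.0372e+5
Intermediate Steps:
L(N, x) = (-40 + x)/(N + (523 + N)/(2*x)) (L(N, x) = (-40 + x)/(N + (523 + N)/((2*x))) = (-40 + x)/(N + (523 + N)*(1/(2*x))) = (-40 + x)/(N + (523 + N)/(2*x)))
l = 19581/8 (l = -(41103 - 1*60684)/8 = -(41103 - 60684)/8 = -1/8*(-19581) = 19581/8 ≈ 2447.6)
g = 8/19581 (g = 1/(19581/8) = 8/19581 ≈ 0.00040856)
(468327 - 268246)/(L(-392, 425) + g) = (468327 - 268246)/(2*425*(-40 + 425)/(523 - 392 + 2*(-392)*425) + 8/19581) = 200081/(2*425*385/(523 - 392 - 333200) + 8/19581) = 200081/(2*425*385/(-333069) + 8/19581) = 200081/(2*425*(-1/333069)*385 + 8/19581) = 200081/(-29750/30279 + 8/19581) = 200081/(-194097506/197631033) = 200081*(-197631033/194097506) = -39542214713673/194097506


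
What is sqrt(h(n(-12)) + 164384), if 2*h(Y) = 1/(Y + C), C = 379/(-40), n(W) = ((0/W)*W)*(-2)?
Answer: 2*sqrt(5903068641)/379 ≈ 405.44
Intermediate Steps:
n(W) = 0 (n(W) = (0*W)*(-2) = 0*(-2) = 0)
C = -379/40 (C = 379*(-1/40) = -379/40 ≈ -9.4750)
h(Y) = 1/(2*(-379/40 + Y)) (h(Y) = 1/(2*(Y - 379/40)) = 1/(2*(-379/40 + Y)))
sqrt(h(n(-12)) + 164384) = sqrt(20/(-379 + 40*0) + 164384) = sqrt(20/(-379 + 0) + 164384) = sqrt(20/(-379) + 164384) = sqrt(20*(-1/379) + 164384) = sqrt(-20/379 + 164384) = sqrt(62301516/379) = 2*sqrt(5903068641)/379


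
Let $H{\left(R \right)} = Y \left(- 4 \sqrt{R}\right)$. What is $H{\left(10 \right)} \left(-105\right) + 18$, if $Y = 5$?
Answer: $18 + 2100 \sqrt{10} \approx 6658.8$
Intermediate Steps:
$H{\left(R \right)} = - 20 \sqrt{R}$ ($H{\left(R \right)} = 5 \left(- 4 \sqrt{R}\right) = - 20 \sqrt{R}$)
$H{\left(10 \right)} \left(-105\right) + 18 = - 20 \sqrt{10} \left(-105\right) + 18 = 2100 \sqrt{10} + 18 = 18 + 2100 \sqrt{10}$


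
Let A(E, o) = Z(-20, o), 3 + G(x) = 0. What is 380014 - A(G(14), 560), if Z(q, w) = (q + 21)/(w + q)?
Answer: 205207559/540 ≈ 3.8001e+5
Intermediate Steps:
Z(q, w) = (21 + q)/(q + w)
G(x) = -3 (G(x) = -3 + 0 = -3)
A(E, o) = 1/(-20 + o) (A(E, o) = (21 - 20)/(-20 + o) = 1/(-20 + o))
380014 - A(G(14), 560) = 380014 - 1/(-20 + 560) = 380014 - 1/540 = 205207559/540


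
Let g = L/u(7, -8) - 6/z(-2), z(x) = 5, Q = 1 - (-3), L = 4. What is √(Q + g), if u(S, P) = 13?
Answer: √13130/65 ≈ 1.7629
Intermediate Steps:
Q = 4 (Q = 1 - 1*(-3) = 1 + 3 = 4)
g = -58/65 (g = 4/13 - 6/5 = -58/65 ≈ -0.89231)
√(Q + g) = √(4 - 58/65) = √(202/65) = √13130/65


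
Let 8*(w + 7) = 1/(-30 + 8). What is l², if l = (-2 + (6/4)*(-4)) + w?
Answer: 6974881/30976 ≈ 225.17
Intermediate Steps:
w = -1233/176 (w = -7 + 1/(8*(-30 + 8)) = -7 + (⅛)/(-22) = -7 + (⅛)*(-1/22) = -7 - 1/176 = -1233/176 ≈ -7.0057)
l = -2641/176 (l = (-2 + (6/4)*(-4)) - 1233/176 = (-2 + (6*(¼))*(-4)) - 1233/176 = (-2 + (3/2)*(-4)) - 1233/176 = (-2 - 6) - 1233/176 = -8 - 1233/176 = -2641/176 ≈ -15.006)
l² = (-2641/176)² = 6974881/30976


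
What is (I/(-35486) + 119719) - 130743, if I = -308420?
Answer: -195444622/17743 ≈ -11015.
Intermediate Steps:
(I/(-35486) + 119719) - 130743 = (-308420/(-35486) + 119719) - 130743 = (-308420*(-1/35486) + 119719) - 130743 = (154210/17743 + 119719) - 130743 = 2124328427/17743 - 130743 = -195444622/17743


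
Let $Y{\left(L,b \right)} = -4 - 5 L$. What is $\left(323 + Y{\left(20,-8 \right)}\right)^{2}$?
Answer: $47961$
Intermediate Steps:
$Y{\left(L,b \right)} = -4 - 5 L$
$\left(323 + Y{\left(20,-8 \right)}\right)^{2} = \left(323 - 104\right)^{2} = 219^{2} = 47961$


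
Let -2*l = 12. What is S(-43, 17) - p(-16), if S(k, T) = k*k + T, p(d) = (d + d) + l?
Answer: 1904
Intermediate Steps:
l = -6 (l = -½*12 = -6)
p(d) = -6 + 2*d (p(d) = (d + d) - 6 = 2*d - 6 = -6 + 2*d)
S(k, T) = T + k² (S(k, T) = k² + T = T + k²)
S(-43, 17) - p(-16) = (17 + (-43)²) - (-6 + 2*(-16)) = (17 + 1849) - (-6 - 32) = 1866 - 1*(-38) = 1866 + 38 = 1904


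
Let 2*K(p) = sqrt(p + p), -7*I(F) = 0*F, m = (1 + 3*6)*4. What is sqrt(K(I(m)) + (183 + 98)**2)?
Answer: 281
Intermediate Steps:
m = 76 (m = (1 + 18)*4 = 19*4 = 76)
I(F) = 0 (I(F) = -0*F = -1/7*0 = 0)
K(p) = sqrt(2)*sqrt(p)/2 (K(p) = sqrt(p + p)/2 = sqrt(2*p)/2 = (sqrt(2)*sqrt(p))/2 = sqrt(2)*sqrt(p)/2)
sqrt(K(I(m)) + (183 + 98)**2) = sqrt(sqrt(2)*sqrt(0)/2 + (183 + 98)**2) = sqrt((1/2)*sqrt(2)*0 + 281**2) = sqrt(0 + 78961) = sqrt(78961) = 281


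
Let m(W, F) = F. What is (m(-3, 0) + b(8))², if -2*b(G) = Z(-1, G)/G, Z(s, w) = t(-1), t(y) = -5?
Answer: 25/256 ≈ 0.097656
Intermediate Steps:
Z(s, w) = -5
b(G) = 5/(2*G) (b(G) = -(-5)/(2*G) = 5/(2*G))
(m(-3, 0) + b(8))² = (0 + (5/2)/8)² = (0 + (5/2)*(⅛))² = (0 + 5/16)² = (5/16)² = 25/256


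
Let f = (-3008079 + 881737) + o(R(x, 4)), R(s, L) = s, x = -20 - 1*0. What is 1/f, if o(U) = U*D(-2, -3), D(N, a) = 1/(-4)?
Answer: -1/2126337 ≈ -4.7029e-7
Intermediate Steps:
x = -20 (x = -20 + 0 = -20)
D(N, a) = -1/4
o(U) = -U/4 (o(U) = U*(-1/4) = -U/4)
f = -2126337 (f = (-3008079 + 881737) - 1/4*(-20) = -2126342 + 5 = -2126337)
1/f = 1/(-2126337) = -1/2126337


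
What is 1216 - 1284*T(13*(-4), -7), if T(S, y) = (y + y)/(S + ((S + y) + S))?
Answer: 180232/163 ≈ 1105.7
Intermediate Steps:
T(S, y) = 2*y/(y + 3*S) (T(S, y) = (2*y)/(S + (y + 2*S)) = (2*y)/(y + 3*S) = 2*y/(y + 3*S))
1216 - 1284*T(13*(-4), -7) = 1216 - 2568*(-7)/(-7 + 3*(13*(-4))) = 1216 - 2568*(-7)/(-7 + 3*(-52)) = 1216 - 2568*(-7)/(-7 - 156) = 1216 - 2568*(-7)/(-163) = 1216 - 2568*(-7)*(-1)/163 = 1216 - 1284*14/163 = 1216 - 17976/163 = 180232/163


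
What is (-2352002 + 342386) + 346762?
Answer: -1662854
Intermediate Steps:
(-2352002 + 342386) + 346762 = -2009616 + 346762 = -1662854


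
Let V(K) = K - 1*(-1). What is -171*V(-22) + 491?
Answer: 4082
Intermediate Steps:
V(K) = 1 + K (V(K) = K + 1 = 1 + K)
-171*V(-22) + 491 = -171*(1 - 22) + 491 = -171*(-21) + 491 = 3591 + 491 = 4082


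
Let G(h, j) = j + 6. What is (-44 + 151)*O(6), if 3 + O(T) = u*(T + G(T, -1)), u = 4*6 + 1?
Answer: 29104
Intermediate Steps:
u = 25 (u = 24 + 1 = 25)
G(h, j) = 6 + j
O(T) = 122 + 25*T (O(T) = -3 + 25*(T + (6 - 1)) = -3 + 25*(T + 5) = -3 + 25*(5 + T) = -3 + (125 + 25*T) = 122 + 25*T)
(-44 + 151)*O(6) = (-44 + 151)*(122 + 25*6) = 107*(122 + 150) = 107*272 = 29104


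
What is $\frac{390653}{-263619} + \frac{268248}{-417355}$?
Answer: $- \frac{233756252327}{110022707745} \approx -2.1246$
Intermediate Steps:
$\frac{390653}{-263619} + \frac{268248}{-417355} = 390653 \left(- \frac{1}{263619}\right) + 268248 \left(- \frac{1}{417355}\right) = - \frac{390653}{263619} - \frac{268248}{417355} = - \frac{233756252327}{110022707745}$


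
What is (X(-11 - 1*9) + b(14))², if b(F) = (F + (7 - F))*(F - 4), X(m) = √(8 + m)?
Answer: 4888 + 280*I*√3 ≈ 4888.0 + 484.97*I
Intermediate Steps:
b(F) = -28 + 7*F (b(F) = 7*(-4 + F) = -28 + 7*F)
(X(-11 - 1*9) + b(14))² = (√(8 + (-11 - 1*9)) + (-28 + 7*14))² = (√(8 + (-11 - 9)) + (-28 + 98))² = (√(8 - 20) + 70)² = (√(-12) + 70)² = (2*I*√3 + 70)² = (70 + 2*I*√3)²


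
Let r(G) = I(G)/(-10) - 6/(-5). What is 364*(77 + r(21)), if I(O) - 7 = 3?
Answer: 140504/5 ≈ 28101.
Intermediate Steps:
I(O) = 10 (I(O) = 7 + 3 = 10)
r(G) = 1/5 (r(G) = 10/(-10) - 6/(-5) = 10*(-1/10) - 6*(-1/5) = -1 + 6/5 = 1/5)
364*(77 + r(21)) = 364*(77 + 1/5) = 364*(386/5) = 140504/5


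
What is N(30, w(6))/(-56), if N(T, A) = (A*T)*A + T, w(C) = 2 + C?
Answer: -975/28 ≈ -34.821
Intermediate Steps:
N(T, A) = T + T*A**2 (N(T, A) = T*A**2 + T = T + T*A**2)
N(30, w(6))/(-56) = (30*(1 + (2 + 6)**2))/(-56) = (30*(1 + 8**2))*(-1/56) = (30*(1 + 64))*(-1/56) = (30*65)*(-1/56) = 1950*(-1/56) = -975/28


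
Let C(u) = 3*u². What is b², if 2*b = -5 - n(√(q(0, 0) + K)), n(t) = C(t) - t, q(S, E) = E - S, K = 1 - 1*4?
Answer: (4 + I*√3)²/4 ≈ 3.25 + 3.4641*I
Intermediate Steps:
K = -3 (K = 1 - 4 = -3)
n(t) = -t + 3*t² (n(t) = 3*t² - t = -t + 3*t²)
b = -5/2 - I*√3*(-1 + 3*I*√3)/2 (b = (-5 - √((0 - 1*0) - 3)*(-1 + 3*√((0 - 1*0) - 3)))/2 = (-5 - √((0 + 0) - 3)*(-1 + 3*√((0 + 0) - 3)))/2 = (-5 - √(0 - 3)*(-1 + 3*√(0 - 3)))/2 = (-5 - √(-3)*(-1 + 3*√(-3)))/2 = (-5 - I*√3*(-1 + 3*(I*√3)))/2 = (-5 - I*√3*(-1 + 3*I*√3))/2 = -5/2 - I*√3*(-1 + 3*I*√3)/2 ≈ 2.0 + 0.86602*I)
b² = (2 + I*√3/2)²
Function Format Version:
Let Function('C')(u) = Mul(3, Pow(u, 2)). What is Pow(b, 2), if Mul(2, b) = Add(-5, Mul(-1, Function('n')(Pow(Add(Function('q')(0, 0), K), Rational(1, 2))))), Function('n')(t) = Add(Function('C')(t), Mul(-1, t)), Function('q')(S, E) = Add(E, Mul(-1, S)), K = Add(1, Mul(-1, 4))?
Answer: Mul(Rational(1, 4), Pow(Add(4, Mul(I, Pow(3, Rational(1, 2)))), 2)) ≈ Add(3.2500, Mul(3.4641, I))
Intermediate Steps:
K = -3 (K = Add(1, -4) = -3)
Function('n')(t) = Add(Mul(-1, t), Mul(3, Pow(t, 2))) (Function('n')(t) = Add(Mul(3, Pow(t, 2)), Mul(-1, t)) = Add(Mul(-1, t), Mul(3, Pow(t, 2))))
b = Add(Rational(-5, 2), Mul(Rational(-1, 2), I, Pow(3, Rational(1, 2)), Add(-1, Mul(3, I, Pow(3, Rational(1, 2)))))) (b = Mul(Rational(1, 2), Add(-5, Mul(-1, Mul(Pow(Add(Add(0, Mul(-1, 0)), -3), Rational(1, 2)), Add(-1, Mul(3, Pow(Add(Add(0, Mul(-1, 0)), -3), Rational(1, 2)))))))) = Mul(Rational(1, 2), Add(-5, Mul(-1, Mul(Pow(Add(Add(0, 0), -3), Rational(1, 2)), Add(-1, Mul(3, Pow(Add(Add(0, 0), -3), Rational(1, 2)))))))) = Mul(Rational(1, 2), Add(-5, Mul(-1, Mul(Pow(Add(0, -3), Rational(1, 2)), Add(-1, Mul(3, Pow(Add(0, -3), Rational(1, 2)))))))) = Mul(Rational(1, 2), Add(-5, Mul(-1, Mul(Pow(-3, Rational(1, 2)), Add(-1, Mul(3, Pow(-3, Rational(1, 2)))))))) = Mul(Rational(1, 2), Add(-5, Mul(-1, Mul(Mul(I, Pow(3, Rational(1, 2))), Add(-1, Mul(3, Mul(I, Pow(3, Rational(1, 2))))))))) = Mul(Rational(1, 2), Add(-5, Mul(-1, Mul(Mul(I, Pow(3, Rational(1, 2))), Add(-1, Mul(3, I, Pow(3, Rational(1, 2)))))))) = Mul(Rational(1, 2), Add(-5, Mul(-1, Mul(I, Pow(3, Rational(1, 2)), Add(-1, Mul(3, I, Pow(3, Rational(1, 2)))))))) = Mul(Rational(1, 2), Add(-5, Mul(-1, I, Pow(3, Rational(1, 2)), Add(-1, Mul(3, I, Pow(3, Rational(1, 2))))))) = Add(Rational(-5, 2), Mul(Rational(-1, 2), I, Pow(3, Rational(1, 2)), Add(-1, Mul(3, I, Pow(3, Rational(1, 2)))))) ≈ Add(2.0000, Mul(0.86602, I)))
Pow(b, 2) = Pow(Add(2, Mul(Rational(1, 2), I, Pow(3, Rational(1, 2)))), 2)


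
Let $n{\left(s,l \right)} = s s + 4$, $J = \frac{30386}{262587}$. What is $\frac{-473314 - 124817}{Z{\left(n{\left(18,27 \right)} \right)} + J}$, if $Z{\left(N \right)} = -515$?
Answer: $\frac{157061424897}{135201919} \approx 1161.7$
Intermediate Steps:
$J = \frac{30386}{262587}$ ($J = 30386 \cdot \frac{1}{262587} = \frac{30386}{262587} \approx 0.11572$)
$n{\left(s,l \right)} = 4 + s^{2}$ ($n{\left(s,l \right)} = s^{2} + 4 = 4 + s^{2}$)
$\frac{-473314 - 124817}{Z{\left(n{\left(18,27 \right)} \right)} + J} = \frac{-473314 - 124817}{-515 + \frac{30386}{262587}} = - \frac{598131}{- \frac{135201919}{262587}} = \left(-598131\right) \left(- \frac{262587}{135201919}\right) = \frac{157061424897}{135201919}$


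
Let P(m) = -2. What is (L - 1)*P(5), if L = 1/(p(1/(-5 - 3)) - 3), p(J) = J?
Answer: 66/25 ≈ 2.6400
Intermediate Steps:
L = -8/25 (L = 1/(1/(-5 - 3) - 3) = 1/(1/(-8) - 3) = 1/(-⅛ - 3) = 1/(-25/8) = -8/25 ≈ -0.32000)
(L - 1)*P(5) = (-8/25 - 1)*(-2) = -33/25*(-2) = 66/25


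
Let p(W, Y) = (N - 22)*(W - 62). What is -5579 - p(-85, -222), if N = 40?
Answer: -2933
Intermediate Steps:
p(W, Y) = -1116 + 18*W (p(W, Y) = (40 - 22)*(W - 62) = 18*(-62 + W) = -1116 + 18*W)
-5579 - p(-85, -222) = -5579 - (-1116 + 18*(-85)) = -5579 - (-1116 - 1530) = -5579 - 1*(-2646) = -5579 + 2646 = -2933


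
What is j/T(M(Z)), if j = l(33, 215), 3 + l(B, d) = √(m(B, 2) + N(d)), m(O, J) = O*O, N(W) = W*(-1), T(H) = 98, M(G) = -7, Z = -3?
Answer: -3/98 + √874/98 ≈ 0.27106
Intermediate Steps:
N(W) = -W
m(O, J) = O²
l(B, d) = -3 + √(B² - d)
j = -3 + √874 (j = -3 + √(33² - 1*215) = -3 + √(1089 - 215) = -3 + √874 ≈ 26.563)
j/T(M(Z)) = (-3 + √874)/98 = (-3 + √874)*(1/98) = -3/98 + √874/98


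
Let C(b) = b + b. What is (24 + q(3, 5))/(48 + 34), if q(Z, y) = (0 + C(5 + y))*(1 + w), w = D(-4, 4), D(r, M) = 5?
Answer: 72/41 ≈ 1.7561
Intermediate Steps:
w = 5
C(b) = 2*b
q(Z, y) = 60 + 12*y (q(Z, y) = (0 + 2*(5 + y))*(1 + 5) = (0 + (10 + 2*y))*6 = (10 + 2*y)*6 = 60 + 12*y)
(24 + q(3, 5))/(48 + 34) = (24 + (60 + 12*5))/(48 + 34) = (24 + (60 + 60))/82 = (24 + 120)/82 = (1/82)*144 = 72/41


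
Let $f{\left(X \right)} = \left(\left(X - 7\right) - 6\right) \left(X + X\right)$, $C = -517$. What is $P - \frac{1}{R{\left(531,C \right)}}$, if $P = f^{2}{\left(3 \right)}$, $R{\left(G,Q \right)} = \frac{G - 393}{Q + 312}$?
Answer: $\frac{497005}{138} \approx 3601.5$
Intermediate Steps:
$f{\left(X \right)} = 2 X \left(-13 + X\right)$ ($f{\left(X \right)} = \left(\left(-7 + X\right) - 6\right) 2 X = \left(-13 + X\right) 2 X = 2 X \left(-13 + X\right)$)
$R{\left(G,Q \right)} = \frac{-393 + G}{312 + Q}$
$P = 3600$ ($P = \left(2 \cdot 3 \left(-13 + 3\right)\right)^{2} = \left(2 \cdot 3 \left(-10\right)\right)^{2} = \left(-60\right)^{2} = 3600$)
$P - \frac{1}{R{\left(531,C \right)}} = 3600 - \frac{1}{\frac{1}{312 - 517} \left(-393 + 531\right)} = 3600 - \frac{1}{\frac{1}{-205} \cdot 138} = 3600 - \frac{1}{\left(- \frac{1}{205}\right) 138} = 3600 - \frac{1}{- \frac{138}{205}} = 3600 - - \frac{205}{138} = 3600 + \frac{205}{138} = \frac{497005}{138}$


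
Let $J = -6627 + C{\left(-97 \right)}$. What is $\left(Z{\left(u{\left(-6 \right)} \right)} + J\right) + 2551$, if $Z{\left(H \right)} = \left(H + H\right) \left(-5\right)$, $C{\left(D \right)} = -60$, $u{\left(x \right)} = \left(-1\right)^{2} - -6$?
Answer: $-4206$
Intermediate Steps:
$u{\left(x \right)} = 7$ ($u{\left(x \right)} = 1 + 6 = 7$)
$Z{\left(H \right)} = - 10 H$ ($Z{\left(H \right)} = 2 H \left(-5\right) = - 10 H$)
$J = -6687$ ($J = -6627 - 60 = -6687$)
$\left(Z{\left(u{\left(-6 \right)} \right)} + J\right) + 2551 = \left(\left(-10\right) 7 - 6687\right) + 2551 = \left(-70 - 6687\right) + 2551 = -6757 + 2551 = -4206$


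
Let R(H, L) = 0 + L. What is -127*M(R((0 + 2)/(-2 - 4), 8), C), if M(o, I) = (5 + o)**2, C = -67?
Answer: -21463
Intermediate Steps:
R(H, L) = L
-127*M(R((0 + 2)/(-2 - 4), 8), C) = -127*(5 + 8)**2 = -127*13**2 = -127*169 = -21463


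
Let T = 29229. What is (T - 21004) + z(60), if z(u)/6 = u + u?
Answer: 8945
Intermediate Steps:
z(u) = 12*u (z(u) = 6*(u + u) = 6*(2*u) = 12*u)
(T - 21004) + z(60) = (29229 - 21004) + 12*60 = 8225 + 720 = 8945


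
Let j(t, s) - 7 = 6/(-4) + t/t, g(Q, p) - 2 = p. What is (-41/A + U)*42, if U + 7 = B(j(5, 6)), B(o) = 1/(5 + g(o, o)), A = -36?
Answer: -4375/18 ≈ -243.06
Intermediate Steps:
g(Q, p) = 2 + p
j(t, s) = 13/2 (j(t, s) = 7 + (6/(-4) + t/t) = 7 + (6*(-¼) + 1) = 7 + (-3/2 + 1) = 7 - ½ = 13/2)
B(o) = 1/(7 + o) (B(o) = 1/(5 + (2 + o)) = 1/(7 + o))
U = -187/27 (U = -7 + 1/(7 + 13/2) = -7 + 1/(27/2) = -7 + 2/27 = -187/27 ≈ -6.9259)
(-41/A + U)*42 = (-41/(-36) - 187/27)*42 = (-41*(-1/36) - 187/27)*42 = (41/36 - 187/27)*42 = -625/108*42 = -4375/18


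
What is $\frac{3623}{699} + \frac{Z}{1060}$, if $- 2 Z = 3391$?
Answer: $\frac{5310451}{1481880} \approx 3.5836$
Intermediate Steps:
$Z = - \frac{3391}{2}$ ($Z = \left(- \frac{1}{2}\right) 3391 = - \frac{3391}{2} \approx -1695.5$)
$\frac{3623}{699} + \frac{Z}{1060} = \frac{3623}{699} - \frac{3391}{2 \cdot 1060} = 3623 \cdot \frac{1}{699} - \frac{3391}{2120} = \frac{3623}{699} - \frac{3391}{2120} = \frac{5310451}{1481880}$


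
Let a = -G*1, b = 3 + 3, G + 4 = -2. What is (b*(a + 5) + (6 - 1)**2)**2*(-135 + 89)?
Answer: -380926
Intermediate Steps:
G = -6 (G = -4 - 2 = -6)
b = 6
a = 6 (a = -1*(-6)*1 = 6*1 = 6)
(b*(a + 5) + (6 - 1)**2)**2*(-135 + 89) = (6*(6 + 5) + (6 - 1)**2)**2*(-135 + 89) = (6*11 + 5**2)**2*(-46) = (66 + 25)**2*(-46) = 91**2*(-46) = 8281*(-46) = -380926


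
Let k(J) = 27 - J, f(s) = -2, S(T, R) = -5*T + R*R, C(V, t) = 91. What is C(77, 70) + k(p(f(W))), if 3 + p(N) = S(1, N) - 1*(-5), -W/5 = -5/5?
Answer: 117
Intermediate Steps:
W = 5 (W = -(-25)/5 = -5*(-1) = 5)
S(T, R) = R**2 - 5*T (S(T, R) = -5*T + R**2 = R**2 - 5*T)
p(N) = -3 + N**2 (p(N) = -3 + ((N**2 - 5*1) - 1*(-5)) = -3 + ((N**2 - 5) + 5) = -3 + ((-5 + N**2) + 5) = -3 + N**2)
C(77, 70) + k(p(f(W))) = 91 + (27 - (-3 + (-2)**2)) = 91 + (27 - (-3 + 4)) = 91 + (27 - 1*1) = 91 + (27 - 1) = 91 + 26 = 117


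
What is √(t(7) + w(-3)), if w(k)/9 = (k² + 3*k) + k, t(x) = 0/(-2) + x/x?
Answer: I*√26 ≈ 5.099*I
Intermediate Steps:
t(x) = 1 (t(x) = 0*(-½) + 1 = 0 + 1 = 1)
w(k) = 9*k² + 36*k (w(k) = 9*((k² + 3*k) + k) = 9*(k² + 4*k) = 9*k² + 36*k)
√(t(7) + w(-3)) = √(1 + 9*(-3)*(4 - 3)) = √(1 + 9*(-3)*1) = √(1 - 27) = √(-26) = I*√26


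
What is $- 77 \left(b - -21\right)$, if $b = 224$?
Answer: $-18865$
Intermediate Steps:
$- 77 \left(b - -21\right) = - 77 \left(224 - -21\right) = - 77 \left(224 + \left(-129 + 150\right)\right) = - 77 \left(224 + 21\right) = \left(-77\right) 245 = -18865$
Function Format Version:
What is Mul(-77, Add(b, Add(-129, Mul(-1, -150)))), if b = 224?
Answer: -18865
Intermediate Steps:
Mul(-77, Add(b, Add(-129, Mul(-1, -150)))) = Mul(-77, Add(224, Add(-129, Mul(-1, -150)))) = Mul(-77, Add(224, Add(-129, 150))) = Mul(-77, Add(224, 21)) = Mul(-77, 245) = -18865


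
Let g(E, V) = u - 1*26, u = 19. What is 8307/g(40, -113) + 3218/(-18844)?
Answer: -11182831/9422 ≈ -1186.9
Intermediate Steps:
g(E, V) = -7 (g(E, V) = 19 - 1*26 = 19 - 26 = -7)
8307/g(40, -113) + 3218/(-18844) = 8307/(-7) + 3218/(-18844) = 8307*(-1/7) + 3218*(-1/18844) = -8307/7 - 1609/9422 = -11182831/9422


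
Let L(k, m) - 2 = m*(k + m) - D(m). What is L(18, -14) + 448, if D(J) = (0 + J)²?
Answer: 198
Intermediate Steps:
D(J) = J²
L(k, m) = 2 - m² + m*(k + m) (L(k, m) = 2 + (m*(k + m) - m²) = 2 + (-m² + m*(k + m)) = 2 - m² + m*(k + m))
L(18, -14) + 448 = (2 + 18*(-14)) + 448 = (2 - 252) + 448 = -250 + 448 = 198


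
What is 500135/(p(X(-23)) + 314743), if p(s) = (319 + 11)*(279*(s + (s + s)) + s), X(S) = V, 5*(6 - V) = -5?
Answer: 500135/2250523 ≈ 0.22223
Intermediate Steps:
V = 7 (V = 6 - ⅕*(-5) = 6 + 1 = 7)
X(S) = 7
p(s) = 276540*s (p(s) = 330*(279*(s + 2*s) + s) = 330*(279*(3*s) + s) = 330*(837*s + s) = 330*(838*s) = 276540*s)
500135/(p(X(-23)) + 314743) = 500135/(276540*7 + 314743) = 500135/(1935780 + 314743) = 500135/2250523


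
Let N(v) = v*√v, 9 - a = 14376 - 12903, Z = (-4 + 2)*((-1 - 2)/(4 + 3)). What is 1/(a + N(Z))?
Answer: -20923/30631263 - 7*√42/122525052 ≈ -0.00068343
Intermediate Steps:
Z = 6/7 (Z = -(-6)/7 = -2*(-3/7) = 6/7 ≈ 0.85714)
a = -1464 (a = 9 - (14376 - 12903) = 9 - 1*1473 = 9 - 1473 = -1464)
N(v) = v^(3/2)
1/(a + N(Z)) = 1/(-1464 + (6/7)^(3/2)) = 1/(-1464 + 6*√42/49)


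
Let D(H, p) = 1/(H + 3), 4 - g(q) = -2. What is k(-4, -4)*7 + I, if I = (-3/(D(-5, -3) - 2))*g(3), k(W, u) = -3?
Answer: -69/5 ≈ -13.800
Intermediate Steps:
g(q) = 6 (g(q) = 4 - 1*(-2) = 4 + 2 = 6)
D(H, p) = 1/(3 + H)
I = 36/5 (I = (-3/(1/(3 - 5) - 2))*6 = (-3/(1/(-2) - 2))*6 = (-3/(-1/2 - 2))*6 = (-3/(-5/2))*6 = -2/5*(-3)*6 = (6/5)*6 = 36/5 ≈ 7.2000)
k(-4, -4)*7 + I = -3*7 + 36/5 = -21 + 36/5 = -69/5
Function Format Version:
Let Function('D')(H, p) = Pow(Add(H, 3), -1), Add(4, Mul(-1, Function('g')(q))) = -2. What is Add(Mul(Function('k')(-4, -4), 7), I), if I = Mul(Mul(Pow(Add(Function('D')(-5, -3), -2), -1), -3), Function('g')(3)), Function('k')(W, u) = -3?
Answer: Rational(-69, 5) ≈ -13.800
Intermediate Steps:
Function('g')(q) = 6 (Function('g')(q) = Add(4, Mul(-1, -2)) = Add(4, 2) = 6)
Function('D')(H, p) = Pow(Add(3, H), -1)
I = Rational(36, 5) (I = Mul(Mul(Pow(Add(Pow(Add(3, -5), -1), -2), -1), -3), 6) = Mul(Mul(Pow(Add(Pow(-2, -1), -2), -1), -3), 6) = Mul(Mul(Pow(Add(Rational(-1, 2), -2), -1), -3), 6) = Mul(Mul(Pow(Rational(-5, 2), -1), -3), 6) = Mul(Mul(Rational(-2, 5), -3), 6) = Mul(Rational(6, 5), 6) = Rational(36, 5) ≈ 7.2000)
Add(Mul(Function('k')(-4, -4), 7), I) = Add(Mul(-3, 7), Rational(36, 5)) = Add(-21, Rational(36, 5)) = Rational(-69, 5)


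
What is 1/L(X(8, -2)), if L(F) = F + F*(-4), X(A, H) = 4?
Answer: -1/12 ≈ -0.083333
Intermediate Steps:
L(F) = -3*F (L(F) = F - 4*F = -3*F)
1/L(X(8, -2)) = 1/(-3*4) = 1/(-12) = -1/12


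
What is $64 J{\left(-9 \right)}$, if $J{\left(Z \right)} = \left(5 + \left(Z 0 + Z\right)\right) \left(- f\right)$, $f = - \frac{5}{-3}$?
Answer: $\frac{1280}{3} \approx 426.67$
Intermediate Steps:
$f = \frac{5}{3}$ ($f = \left(-5\right) \left(- \frac{1}{3}\right) = \frac{5}{3} \approx 1.6667$)
$J{\left(Z \right)} = - \frac{25}{3} - \frac{5 Z}{3}$ ($J{\left(Z \right)} = \left(5 + \left(Z 0 + Z\right)\right) \left(\left(-1\right) \frac{5}{3}\right) = \left(5 + \left(0 + Z\right)\right) \left(- \frac{5}{3}\right) = \left(5 + Z\right) \left(- \frac{5}{3}\right) = - \frac{25}{3} - \frac{5 Z}{3}$)
$64 J{\left(-9 \right)} = 64 \left(- \frac{25}{3} - -15\right) = 64 \left(- \frac{25}{3} + 15\right) = 64 \cdot \frac{20}{3} = \frac{1280}{3}$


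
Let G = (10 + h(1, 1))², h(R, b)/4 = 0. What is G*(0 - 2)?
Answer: -200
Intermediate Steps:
h(R, b) = 0 (h(R, b) = 4*0 = 0)
G = 100 (G = (10 + 0)² = 10² = 100)
G*(0 - 2) = 100*(0 - 2) = 100*(-2) = -200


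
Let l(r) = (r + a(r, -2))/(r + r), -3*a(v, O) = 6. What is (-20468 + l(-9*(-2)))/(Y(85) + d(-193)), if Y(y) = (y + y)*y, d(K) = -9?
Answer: -184208/129969 ≈ -1.4173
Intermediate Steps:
a(v, O) = -2 (a(v, O) = -⅓*6 = -2)
Y(y) = 2*y² (Y(y) = (2*y)*y = 2*y²)
l(r) = (-2 + r)/(2*r) (l(r) = (r - 2)/(r + r) = (-2 + r)/((2*r)) = (-2 + r)*(1/(2*r)) = (-2 + r)/(2*r))
(-20468 + l(-9*(-2)))/(Y(85) + d(-193)) = (-20468 + (-2 - 9*(-2))/(2*((-9*(-2)))))/(2*85² - 9) = (-20468 + (½)*(-2 + 18)/18)/(2*7225 - 9) = (-20468 + (½)*(1/18)*16)/(14450 - 9) = (-20468 + 4/9)/14441 = -184208/9*1/14441 = -184208/129969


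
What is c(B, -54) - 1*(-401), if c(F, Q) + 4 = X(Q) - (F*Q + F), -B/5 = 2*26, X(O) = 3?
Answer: -13380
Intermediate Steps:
B = -260 (B = -10*26 = -5*52 = -260)
c(F, Q) = -1 - F - F*Q (c(F, Q) = -4 + (3 - (F*Q + F)) = -4 + (3 - (F + F*Q)) = -4 + (3 + (-F - F*Q)) = -4 + (3 - F - F*Q) = -1 - F - F*Q)
c(B, -54) - 1*(-401) = (-1 - 1*(-260) - 1*(-260)*(-54)) - 1*(-401) = (-1 + 260 - 14040) + 401 = -13781 + 401 = -13380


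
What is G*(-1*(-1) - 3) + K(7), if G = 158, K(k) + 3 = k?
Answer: -312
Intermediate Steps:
K(k) = -3 + k
G*(-1*(-1) - 3) + K(7) = 158*(-1*(-1) - 3) + (-3 + 7) = 158*(1 - 3) + 4 = 158*(-2) + 4 = -316 + 4 = -312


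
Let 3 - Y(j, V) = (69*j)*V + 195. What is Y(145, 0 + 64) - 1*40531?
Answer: -681043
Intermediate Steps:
Y(j, V) = -192 - 69*V*j (Y(j, V) = 3 - ((69*j)*V + 195) = 3 - (69*V*j + 195) = 3 - (195 + 69*V*j) = 3 + (-195 - 69*V*j) = -192 - 69*V*j)
Y(145, 0 + 64) - 1*40531 = (-192 - 69*(0 + 64)*145) - 1*40531 = (-192 - 69*64*145) - 40531 = (-192 - 640320) - 40531 = -640512 - 40531 = -681043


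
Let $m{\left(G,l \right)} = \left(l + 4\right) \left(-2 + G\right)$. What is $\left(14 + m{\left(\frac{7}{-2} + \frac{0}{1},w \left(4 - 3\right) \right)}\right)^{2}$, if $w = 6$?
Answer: $1681$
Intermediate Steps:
$m{\left(G,l \right)} = \left(-2 + G\right) \left(4 + l\right)$ ($m{\left(G,l \right)} = \left(4 + l\right) \left(-2 + G\right) = \left(-2 + G\right) \left(4 + l\right)$)
$\left(14 + m{\left(\frac{7}{-2} + \frac{0}{1},w \left(4 - 3\right) \right)}\right)^{2} = \left(14 + \left(-8 - 2 \cdot 6 \left(4 - 3\right) + 4 \left(\frac{7}{-2} + \frac{0}{1}\right) + \left(\frac{7}{-2} + \frac{0}{1}\right) 6 \left(4 - 3\right)\right)\right)^{2} = \left(14 + \left(-8 - 2 \cdot 6 \cdot 1 + 4 \left(7 \left(- \frac{1}{2}\right) + 0 \cdot 1\right) + \left(7 \left(- \frac{1}{2}\right) + 0 \cdot 1\right) 6 \cdot 1\right)\right)^{2} = \left(14 + \left(-8 - 12 + 4 \left(- \frac{7}{2} + 0\right) + \left(- \frac{7}{2} + 0\right) 6\right)\right)^{2} = \left(14 - 55\right)^{2} = \left(-41\right)^{2} = 1681$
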